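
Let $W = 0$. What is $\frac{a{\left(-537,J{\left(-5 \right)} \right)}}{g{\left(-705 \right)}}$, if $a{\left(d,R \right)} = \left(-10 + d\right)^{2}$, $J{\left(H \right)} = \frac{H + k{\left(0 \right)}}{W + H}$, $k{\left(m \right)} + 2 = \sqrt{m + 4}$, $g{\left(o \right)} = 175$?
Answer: $\frac{299209}{175} \approx 1709.8$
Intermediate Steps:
$k{\left(m \right)} = -2 + \sqrt{4 + m}$ ($k{\left(m \right)} = -2 + \sqrt{m + 4} = -2 + \sqrt{4 + m}$)
$J{\left(H \right)} = 1$ ($J{\left(H \right)} = \frac{H - \left(2 - \sqrt{4 + 0}\right)}{0 + H} = \frac{H - \left(2 - \sqrt{4}\right)}{H} = \frac{H + \left(-2 + 2\right)}{H} = \frac{H + 0}{H} = \frac{H}{H} = 1$)
$\frac{a{\left(-537,J{\left(-5 \right)} \right)}}{g{\left(-705 \right)}} = \frac{\left(-10 - 537\right)^{2}}{175} = \left(-547\right)^{2} \cdot \frac{1}{175} = 299209 \cdot \frac{1}{175} = \frac{299209}{175}$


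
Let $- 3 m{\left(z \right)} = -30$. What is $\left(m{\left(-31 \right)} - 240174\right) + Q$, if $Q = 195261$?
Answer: $-44903$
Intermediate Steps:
$m{\left(z \right)} = 10$ ($m{\left(z \right)} = \left(- \frac{1}{3}\right) \left(-30\right) = 10$)
$\left(m{\left(-31 \right)} - 240174\right) + Q = \left(10 - 240174\right) + 195261 = -240164 + 195261 = -44903$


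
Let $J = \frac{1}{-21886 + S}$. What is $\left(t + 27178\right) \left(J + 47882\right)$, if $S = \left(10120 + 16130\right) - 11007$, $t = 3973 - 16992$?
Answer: $\frac{4503696489875}{6643} \approx 6.7796 \cdot 10^{8}$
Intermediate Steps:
$t = -13019$
$S = 15243$ ($S = 26250 - 11007 = 15243$)
$J = - \frac{1}{6643}$ ($J = \frac{1}{-21886 + 15243} = \frac{1}{-6643} = - \frac{1}{6643} \approx -0.00015053$)
$\left(t + 27178\right) \left(J + 47882\right) = \left(-13019 + 27178\right) \left(- \frac{1}{6643} + 47882\right) = 14159 \cdot \frac{318080125}{6643} = \frac{4503696489875}{6643}$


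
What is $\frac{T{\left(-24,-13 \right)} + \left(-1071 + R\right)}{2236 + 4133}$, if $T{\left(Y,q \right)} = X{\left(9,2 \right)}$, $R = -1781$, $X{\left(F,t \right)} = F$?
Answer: $- \frac{2843}{6369} \approx -0.44638$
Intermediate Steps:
$T{\left(Y,q \right)} = 9$
$\frac{T{\left(-24,-13 \right)} + \left(-1071 + R\right)}{2236 + 4133} = \frac{9 - 2852}{2236 + 4133} = \frac{9 - 2852}{6369} = \left(-2843\right) \frac{1}{6369} = - \frac{2843}{6369}$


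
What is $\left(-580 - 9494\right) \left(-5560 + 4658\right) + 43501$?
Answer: $9130249$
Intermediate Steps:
$\left(-580 - 9494\right) \left(-5560 + 4658\right) + 43501 = \left(-10074\right) \left(-902\right) + 43501 = 9086748 + 43501 = 9130249$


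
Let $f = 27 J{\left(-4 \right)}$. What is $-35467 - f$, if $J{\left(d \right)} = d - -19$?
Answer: $-35872$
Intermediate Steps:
$J{\left(d \right)} = 19 + d$ ($J{\left(d \right)} = d + 19 = 19 + d$)
$f = 405$ ($f = 27 \left(19 - 4\right) = 27 \cdot 15 = 405$)
$-35467 - f = -35467 - 405 = -35872$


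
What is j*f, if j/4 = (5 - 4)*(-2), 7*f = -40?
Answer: 320/7 ≈ 45.714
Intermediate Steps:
f = -40/7 (f = (⅐)*(-40) = -40/7 ≈ -5.7143)
j = -8 (j = 4*((5 - 4)*(-2)) = 4*(1*(-2)) = 4*(-2) = -8)
j*f = -8*(-40/7) = 320/7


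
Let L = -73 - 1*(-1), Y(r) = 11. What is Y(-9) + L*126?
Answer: -9061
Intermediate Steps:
L = -72 (L = -73 + 1 = -72)
Y(-9) + L*126 = 11 - 72*126 = 11 - 9072 = -9061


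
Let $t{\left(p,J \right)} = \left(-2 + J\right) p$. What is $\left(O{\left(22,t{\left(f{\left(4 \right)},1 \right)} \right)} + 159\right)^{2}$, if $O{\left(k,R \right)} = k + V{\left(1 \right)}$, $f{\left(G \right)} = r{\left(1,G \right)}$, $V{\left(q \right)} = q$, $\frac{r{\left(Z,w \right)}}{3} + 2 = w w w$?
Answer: $33124$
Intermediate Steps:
$r{\left(Z,w \right)} = -6 + 3 w^{3}$ ($r{\left(Z,w \right)} = -6 + 3 w w w = -6 + 3 w^{2} w = -6 + 3 w^{3}$)
$f{\left(G \right)} = -6 + 3 G^{3}$
$t{\left(p,J \right)} = p \left(-2 + J\right)$
$O{\left(k,R \right)} = 1 + k$ ($O{\left(k,R \right)} = k + 1 = 1 + k$)
$\left(O{\left(22,t{\left(f{\left(4 \right)},1 \right)} \right)} + 159\right)^{2} = \left(\left(1 + 22\right) + 159\right)^{2} = \left(23 + 159\right)^{2} = 182^{2} = 33124$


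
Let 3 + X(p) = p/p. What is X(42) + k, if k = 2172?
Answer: 2170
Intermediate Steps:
X(p) = -2 (X(p) = -3 + p/p = -3 + 1 = -2)
X(42) + k = -2 + 2172 = 2170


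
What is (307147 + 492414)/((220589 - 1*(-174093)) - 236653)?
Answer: 799561/158029 ≈ 5.0596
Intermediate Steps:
(307147 + 492414)/((220589 - 1*(-174093)) - 236653) = 799561/((220589 + 174093) - 236653) = 799561/(394682 - 236653) = 799561/158029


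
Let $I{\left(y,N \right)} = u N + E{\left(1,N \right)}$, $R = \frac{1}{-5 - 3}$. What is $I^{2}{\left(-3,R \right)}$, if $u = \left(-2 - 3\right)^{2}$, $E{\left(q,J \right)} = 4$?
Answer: $\frac{49}{64} \approx 0.76563$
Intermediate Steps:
$u = 25$ ($u = \left(-5\right)^{2} = 25$)
$R = - \frac{1}{8}$ ($R = \frac{1}{-8} = - \frac{1}{8} \approx -0.125$)
$I{\left(y,N \right)} = 4 + 25 N$ ($I{\left(y,N \right)} = 25 N + 4 = 4 + 25 N$)
$I^{2}{\left(-3,R \right)} = \left(4 + 25 \left(- \frac{1}{8}\right)\right)^{2} = \left(4 - \frac{25}{8}\right)^{2} = \left(\frac{7}{8}\right)^{2} = \frac{49}{64}$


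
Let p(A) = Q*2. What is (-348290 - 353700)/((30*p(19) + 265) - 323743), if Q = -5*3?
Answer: 350995/162189 ≈ 2.1641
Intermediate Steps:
Q = -15
p(A) = -30 (p(A) = -15*2 = -30)
(-348290 - 353700)/((30*p(19) + 265) - 323743) = (-348290 - 353700)/((30*(-30) + 265) - 323743) = -701990/((-900 + 265) - 323743) = -701990/(-635 - 323743) = -701990/(-324378) = -701990*(-1/324378) = 350995/162189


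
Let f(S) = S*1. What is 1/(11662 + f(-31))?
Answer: 1/11631 ≈ 8.5977e-5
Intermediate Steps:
f(S) = S
1/(11662 + f(-31)) = 1/(11662 - 31) = 1/11631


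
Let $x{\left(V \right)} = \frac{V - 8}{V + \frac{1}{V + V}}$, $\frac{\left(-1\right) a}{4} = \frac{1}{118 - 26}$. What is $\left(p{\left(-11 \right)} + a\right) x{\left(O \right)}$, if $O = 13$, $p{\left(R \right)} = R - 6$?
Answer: $- \frac{50960}{7797} \approx -6.5358$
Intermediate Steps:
$p{\left(R \right)} = -6 + R$ ($p{\left(R \right)} = R - 6 = -6 + R$)
$a = - \frac{1}{23}$ ($a = - \frac{4}{118 - 26} = - \frac{4}{92} = \left(-4\right) \frac{1}{92} = - \frac{1}{23} \approx -0.043478$)
$x{\left(V \right)} = \frac{-8 + V}{V + \frac{1}{2 V}}$
$\left(p{\left(-11 \right)} + a\right) x{\left(O \right)} = \left(\left(-6 - 11\right) - \frac{1}{23}\right) 2 \cdot 13 \frac{1}{1 + 2 \cdot 13^{2}} \left(-8 + 13\right) = \left(-17 - \frac{1}{23}\right) 2 \cdot 13 \frac{1}{1 + 2 \cdot 169} \cdot 5 = - \frac{392 \cdot 2 \cdot 13 \frac{1}{1 + 338} \cdot 5}{23} = - \frac{392 \cdot 2 \cdot 13 \cdot \frac{1}{339} \cdot 5}{23} = \left(- \frac{392}{23}\right) \frac{130}{339} = - \frac{50960}{7797}$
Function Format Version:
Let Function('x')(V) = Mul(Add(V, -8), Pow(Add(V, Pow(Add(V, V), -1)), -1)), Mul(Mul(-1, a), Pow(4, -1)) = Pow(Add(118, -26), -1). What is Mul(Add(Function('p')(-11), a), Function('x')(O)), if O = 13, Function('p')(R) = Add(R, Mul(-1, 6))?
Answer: Rational(-50960, 7797) ≈ -6.5358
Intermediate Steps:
Function('p')(R) = Add(-6, R) (Function('p')(R) = Add(R, -6) = Add(-6, R))
a = Rational(-1, 23) (a = Mul(-4, Pow(Add(118, -26), -1)) = Mul(-4, Pow(92, -1)) = Mul(-4, Rational(1, 92)) = Rational(-1, 23) ≈ -0.043478)
Function('x')(V) = Mul(Pow(Add(V, Mul(Rational(1, 2), Pow(V, -1))), -1), Add(-8, V)) (Function('x')(V) = Mul(Add(-8, V), Pow(Add(V, Pow(Mul(2, V), -1)), -1)) = Mul(Add(-8, V), Pow(Add(V, Mul(Rational(1, 2), Pow(V, -1))), -1)) = Mul(Pow(Add(V, Mul(Rational(1, 2), Pow(V, -1))), -1), Add(-8, V)))
Mul(Add(Function('p')(-11), a), Function('x')(O)) = Mul(Add(Add(-6, -11), Rational(-1, 23)), Mul(2, 13, Pow(Add(1, Mul(2, Pow(13, 2))), -1), Add(-8, 13))) = Mul(Add(-17, Rational(-1, 23)), Mul(2, 13, Pow(Add(1, Mul(2, 169)), -1), 5)) = Mul(Rational(-392, 23), Mul(2, 13, Pow(Add(1, 338), -1), 5)) = Mul(Rational(-392, 23), Mul(2, 13, Pow(339, -1), 5)) = Mul(Rational(-392, 23), Mul(2, 13, Rational(1, 339), 5)) = Mul(Rational(-392, 23), Rational(130, 339)) = Rational(-50960, 7797)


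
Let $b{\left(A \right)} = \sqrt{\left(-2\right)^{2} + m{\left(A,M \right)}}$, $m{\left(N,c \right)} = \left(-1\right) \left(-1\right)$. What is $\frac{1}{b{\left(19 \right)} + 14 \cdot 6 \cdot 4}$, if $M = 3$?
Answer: $\frac{336}{112891} - \frac{\sqrt{5}}{112891} \approx 0.0029565$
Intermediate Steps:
$m{\left(N,c \right)} = 1$
$b{\left(A \right)} = \sqrt{5}$ ($b{\left(A \right)} = \sqrt{\left(-2\right)^{2} + 1} = \sqrt{4 + 1} = \sqrt{5}$)
$\frac{1}{b{\left(19 \right)} + 14 \cdot 6 \cdot 4} = \frac{1}{\sqrt{5} + 14 \cdot 6 \cdot 4} = \frac{1}{\sqrt{5} + 84 \cdot 4} = \frac{1}{\sqrt{5} + 336} = \frac{1}{336 + \sqrt{5}}$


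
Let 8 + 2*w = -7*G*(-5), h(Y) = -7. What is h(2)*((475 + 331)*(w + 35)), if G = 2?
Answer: -372372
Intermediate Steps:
w = 31 (w = -4 + (-7*2*(-5))/2 = -4 + (-14*(-5))/2 = -4 + (½)*70 = -4 + 35 = 31)
h(2)*((475 + 331)*(w + 35)) = -7*(475 + 331)*(31 + 35) = -5642*66 = -7*53196 = -372372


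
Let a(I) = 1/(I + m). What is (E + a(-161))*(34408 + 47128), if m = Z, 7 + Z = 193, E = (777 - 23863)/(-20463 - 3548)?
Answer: 3770481792/46175 ≈ 81656.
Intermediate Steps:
E = 23086/24011 (E = -23086/(-24011) = -23086*(-1/24011) = 23086/24011 ≈ 0.96148)
Z = 186 (Z = -7 + 193 = 186)
m = 186
a(I) = 1/(186 + I) (a(I) = 1/(I + 186) = 1/(186 + I))
(E + a(-161))*(34408 + 47128) = (23086/24011 + 1/(186 - 161))*(34408 + 47128) = (23086/24011 + 1/25)*81536 = (601161/600275)*81536 = 3770481792/46175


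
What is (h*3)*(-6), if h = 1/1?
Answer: -18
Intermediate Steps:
h = 1
(h*3)*(-6) = (1*3)*(-6) = 3*(-6) = -18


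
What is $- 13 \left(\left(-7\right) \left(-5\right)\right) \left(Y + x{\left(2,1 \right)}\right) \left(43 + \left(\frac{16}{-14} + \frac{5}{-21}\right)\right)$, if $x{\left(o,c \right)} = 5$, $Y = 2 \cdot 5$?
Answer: $-284050$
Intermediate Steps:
$Y = 10$
$- 13 \left(\left(-7\right) \left(-5\right)\right) \left(Y + x{\left(2,1 \right)}\right) \left(43 + \left(\frac{16}{-14} + \frac{5}{-21}\right)\right) = - 13 \left(\left(-7\right) \left(-5\right)\right) \left(10 + 5\right) \left(43 + \left(\frac{16}{-14} + \frac{5}{-21}\right)\right) = \left(-13\right) 35 \cdot 15 \left(43 + \left(16 \left(- \frac{1}{14}\right) + 5 \left(- \frac{1}{21}\right)\right)\right) = - 455 \cdot 15 \left(43 - \frac{29}{21}\right) = - 455 \cdot 15 \cdot \frac{874}{21} = \left(-455\right) \frac{4370}{7} = -284050$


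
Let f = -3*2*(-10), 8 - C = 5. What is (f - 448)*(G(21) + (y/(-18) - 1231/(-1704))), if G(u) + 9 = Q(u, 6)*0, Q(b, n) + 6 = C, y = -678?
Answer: -1619221/142 ≈ -11403.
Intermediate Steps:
C = 3 (C = 8 - 1*5 = 8 - 5 = 3)
Q(b, n) = -3 (Q(b, n) = -6 + 3 = -3)
G(u) = -9 (G(u) = -9 - 3*0 = -9 + 0 = -9)
f = 60 (f = -6*(-10) = 60)
(f - 448)*(G(21) + (y/(-18) - 1231/(-1704))) = (60 - 448)*(-9 + (-678/(-18) - 1231/(-1704))) = -388*(-9 + (-678*(-1/18) - 1231*(-1/1704))) = -388*(-9 + (113/3 + 1231/1704)) = -388*(-9 + 21805/568) = -388*16693/568 = -1619221/142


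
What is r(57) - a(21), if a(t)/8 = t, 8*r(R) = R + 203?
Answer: -271/2 ≈ -135.50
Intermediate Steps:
r(R) = 203/8 + R/8 (r(R) = (R + 203)/8 = (203 + R)/8 = 203/8 + R/8)
a(t) = 8*t
r(57) - a(21) = (203/8 + (⅛)*57) - 8*21 = (203/8 + 57/8) - 1*168 = 65/2 - 168 = -271/2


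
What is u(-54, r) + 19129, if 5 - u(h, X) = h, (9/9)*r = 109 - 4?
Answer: 19188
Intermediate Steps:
r = 105 (r = 109 - 4 = 105)
u(h, X) = 5 - h
u(-54, r) + 19129 = (5 - 1*(-54)) + 19129 = (5 + 54) + 19129 = 59 + 19129 = 19188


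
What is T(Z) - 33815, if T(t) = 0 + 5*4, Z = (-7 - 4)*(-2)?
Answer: -33795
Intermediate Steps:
Z = 22 (Z = -11*(-2) = 22)
T(t) = 20 (T(t) = 0 + 20 = 20)
T(Z) - 33815 = 20 - 33815 = -33795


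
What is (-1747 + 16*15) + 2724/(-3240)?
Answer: -407117/270 ≈ -1507.8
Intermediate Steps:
(-1747 + 16*15) + 2724/(-3240) = (-1747 + 240) + 2724*(-1/3240) = -1507 - 227/270 = -407117/270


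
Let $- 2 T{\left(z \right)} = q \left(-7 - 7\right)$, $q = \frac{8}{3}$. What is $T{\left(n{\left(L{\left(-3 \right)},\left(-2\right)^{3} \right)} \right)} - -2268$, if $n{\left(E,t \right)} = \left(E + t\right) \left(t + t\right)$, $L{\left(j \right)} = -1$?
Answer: $\frac{6860}{3} \approx 2286.7$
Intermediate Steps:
$n{\left(E,t \right)} = 2 t \left(E + t\right)$ ($n{\left(E,t \right)} = \left(E + t\right) 2 t = 2 t \left(E + t\right)$)
$q = \frac{8}{3}$ ($q = 8 \cdot \frac{1}{3} = \frac{8}{3} \approx 2.6667$)
$T{\left(z \right)} = \frac{56}{3}$ ($T{\left(z \right)} = - \frac{\frac{8}{3} \left(-7 - 7\right)}{2} = - \frac{\frac{8}{3} \left(-14\right)}{2} = \left(- \frac{1}{2}\right) \left(- \frac{112}{3}\right) = \frac{56}{3}$)
$T{\left(n{\left(L{\left(-3 \right)},\left(-2\right)^{3} \right)} \right)} - -2268 = \frac{56}{3} - -2268 = \frac{56}{3} + 2268 = \frac{6860}{3}$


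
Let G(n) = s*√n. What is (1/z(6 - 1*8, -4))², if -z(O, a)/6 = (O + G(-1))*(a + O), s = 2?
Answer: I/10368 ≈ 9.6451e-5*I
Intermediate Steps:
G(n) = 2*√n
z(O, a) = -6*(O + a)*(O + 2*I) (z(O, a) = -6*(O + 2*√(-1))*(a + O) = -6*(O + 2*I)*(O + a) = -6*(O + a)*(O + 2*I))
(1/z(6 - 1*8, -4))² = (1/(-6*(6 - 1*8)² - 12*I*(6 - 1*8) - 12*I*(-4) - 6*(6 - 1*8)*(-4)))² = (1/(-6*(6 - 8)² - 12*I*(6 - 8) + 48*I - 6*(6 - 8)*(-4)))² = (1/(-6*(-2)² - 12*I*(-2) + 48*I - 6*(-2)*(-4)))² = (1/(-6*4 + 24*I + 48*I - 48))² = (1/(-24 + 24*I + 48*I - 48))² = (1/(-72 + 72*I))² = ((-72 - 72*I)/10368)² = (-72 - 72*I)²/107495424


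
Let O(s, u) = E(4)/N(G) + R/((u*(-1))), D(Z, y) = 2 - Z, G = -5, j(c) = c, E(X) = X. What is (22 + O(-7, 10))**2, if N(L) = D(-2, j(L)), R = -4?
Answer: 13689/25 ≈ 547.56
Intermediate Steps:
N(L) = 4 (N(L) = 2 - 1*(-2) = 2 + 2 = 4)
O(s, u) = 1 + 4/u (O(s, u) = 4/4 - 4*(-1/u) = 4*(1/4) - 4*(-1/u) = 1 - (-4)/u = 1 + 4/u)
(22 + O(-7, 10))**2 = (22 + (4 + 10)/10)**2 = (22 + (1/10)*14)**2 = (22 + 7/5)**2 = (117/5)**2 = 13689/25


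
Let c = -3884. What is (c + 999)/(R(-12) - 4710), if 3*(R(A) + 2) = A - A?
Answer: 2885/4712 ≈ 0.61227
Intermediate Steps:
R(A) = -2 (R(A) = -2 + (A - A)/3 = -2 + (1/3)*0 = -2 + 0 = -2)
(c + 999)/(R(-12) - 4710) = (-3884 + 999)/(-2 - 4710) = -2885/(-4712) = -2885*(-1/4712) = 2885/4712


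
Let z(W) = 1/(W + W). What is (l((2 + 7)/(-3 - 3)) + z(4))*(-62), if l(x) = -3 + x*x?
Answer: 155/4 ≈ 38.750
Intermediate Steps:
z(W) = 1/(2*W)
l(x) = -3 + x²
(l((2 + 7)/(-3 - 3)) + z(4))*(-62) = ((-3 + ((2 + 7)/(-3 - 3))²) + (½)/4)*(-62) = ((-3 + (9/(-6))²) + (½)*(¼))*(-62) = ((-3 + (9*(-⅙))²) + ⅛)*(-62) = ((-3 + (-3/2)²) + ⅛)*(-62) = ((-3 + 9/4) + ⅛)*(-62) = (-¾ + ⅛)*(-62) = -5/8*(-62) = 155/4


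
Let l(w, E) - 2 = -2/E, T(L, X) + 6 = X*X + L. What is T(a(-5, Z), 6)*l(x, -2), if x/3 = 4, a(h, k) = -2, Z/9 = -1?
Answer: 84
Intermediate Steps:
Z = -9 (Z = 9*(-1) = -9)
x = 12 (x = 3*4 = 12)
T(L, X) = -6 + L + X**2 (T(L, X) = -6 + (X*X + L) = -6 + (X**2 + L) = -6 + (L + X**2) = -6 + L + X**2)
l(w, E) = 2 - 2/E
T(a(-5, Z), 6)*l(x, -2) = (-6 - 2 + 6**2)*(2 - 2/(-2)) = (-6 - 2 + 36)*(2 - 2*(-1/2)) = 28*(2 + 1) = 28*3 = 84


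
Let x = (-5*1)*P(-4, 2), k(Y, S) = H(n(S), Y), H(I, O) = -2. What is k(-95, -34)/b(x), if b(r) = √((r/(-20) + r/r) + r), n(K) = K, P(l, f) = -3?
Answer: -4*√61/61 ≈ -0.51215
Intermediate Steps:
k(Y, S) = -2
x = 15 (x = -5*1*(-3) = -5*(-3) = 15)
b(r) = √(1 + 19*r/20) (b(r) = √((r*(-1/20) + 1) + r) = √((-r/20 + 1) + r) = √((1 - r/20) + r) = √(1 + 19*r/20))
k(-95, -34)/b(x) = -2*10/√(100 + 95*15) = -2*10/√(100 + 1425) = -2*2*√61/61 = -4*√61/61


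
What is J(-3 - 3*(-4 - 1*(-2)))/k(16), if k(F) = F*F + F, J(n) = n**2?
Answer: 9/272 ≈ 0.033088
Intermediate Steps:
k(F) = F + F**2 (k(F) = F**2 + F = F + F**2)
J(-3 - 3*(-4 - 1*(-2)))/k(16) = (-3 - 3*(-4 - 1*(-2)))**2/((16*(1 + 16))) = (-3 - 3*(-4 + 2))**2/((16*17)) = (-3 - 3*(-2))**2/272 = (-3 + 6)**2*(1/272) = 3**2*(1/272) = 9*(1/272) = 9/272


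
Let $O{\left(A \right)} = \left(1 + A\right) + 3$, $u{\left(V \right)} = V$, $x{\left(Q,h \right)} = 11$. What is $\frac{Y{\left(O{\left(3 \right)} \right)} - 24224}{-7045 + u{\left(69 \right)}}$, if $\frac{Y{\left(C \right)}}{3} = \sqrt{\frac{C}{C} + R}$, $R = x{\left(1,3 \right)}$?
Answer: $\frac{757}{218} - \frac{3 \sqrt{3}}{3488} \approx 3.471$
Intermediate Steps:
$O{\left(A \right)} = 4 + A$
$R = 11$
$Y{\left(C \right)} = 6 \sqrt{3}$ ($Y{\left(C \right)} = 3 \sqrt{\frac{C}{C} + 11} = 3 \sqrt{1 + 11} = 3 \sqrt{12} = 3 \cdot 2 \sqrt{3} = 6 \sqrt{3}$)
$\frac{Y{\left(O{\left(3 \right)} \right)} - 24224}{-7045 + u{\left(69 \right)}} = \frac{6 \sqrt{3} - 24224}{-7045 + 69} = \frac{-24224 + 6 \sqrt{3}}{-6976} = \left(-24224 + 6 \sqrt{3}\right) \left(- \frac{1}{6976}\right) = \frac{757}{218} - \frac{3 \sqrt{3}}{3488}$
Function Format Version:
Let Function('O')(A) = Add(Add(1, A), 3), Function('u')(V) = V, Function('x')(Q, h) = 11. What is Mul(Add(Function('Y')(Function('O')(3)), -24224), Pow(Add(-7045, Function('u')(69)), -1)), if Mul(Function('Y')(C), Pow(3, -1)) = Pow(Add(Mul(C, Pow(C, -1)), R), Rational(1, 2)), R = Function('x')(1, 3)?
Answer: Add(Rational(757, 218), Mul(Rational(-3, 3488), Pow(3, Rational(1, 2)))) ≈ 3.4710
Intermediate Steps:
Function('O')(A) = Add(4, A)
R = 11
Function('Y')(C) = Mul(6, Pow(3, Rational(1, 2))) (Function('Y')(C) = Mul(3, Pow(Add(Mul(C, Pow(C, -1)), 11), Rational(1, 2))) = Mul(3, Pow(Add(1, 11), Rational(1, 2))) = Mul(3, Pow(12, Rational(1, 2))) = Mul(3, Mul(2, Pow(3, Rational(1, 2)))) = Mul(6, Pow(3, Rational(1, 2))))
Mul(Add(Function('Y')(Function('O')(3)), -24224), Pow(Add(-7045, Function('u')(69)), -1)) = Mul(Add(Mul(6, Pow(3, Rational(1, 2))), -24224), Pow(Add(-7045, 69), -1)) = Mul(Add(-24224, Mul(6, Pow(3, Rational(1, 2)))), Pow(-6976, -1)) = Mul(Add(-24224, Mul(6, Pow(3, Rational(1, 2)))), Rational(-1, 6976)) = Add(Rational(757, 218), Mul(Rational(-3, 3488), Pow(3, Rational(1, 2))))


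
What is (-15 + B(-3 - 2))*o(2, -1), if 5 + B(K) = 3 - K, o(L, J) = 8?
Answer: -96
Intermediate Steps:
B(K) = -2 - K (B(K) = -5 + (3 - K) = -2 - K)
(-15 + B(-3 - 2))*o(2, -1) = (-15 + (-2 - (-3 - 2)))*8 = (-15 + (-2 - 1*(-5)))*8 = (-15 + (-2 + 5))*8 = (-15 + 3)*8 = -12*8 = -96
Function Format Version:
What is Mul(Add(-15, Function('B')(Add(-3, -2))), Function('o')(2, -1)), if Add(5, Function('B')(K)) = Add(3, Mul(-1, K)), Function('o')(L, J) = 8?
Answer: -96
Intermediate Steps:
Function('B')(K) = Add(-2, Mul(-1, K)) (Function('B')(K) = Add(-5, Add(3, Mul(-1, K))) = Add(-2, Mul(-1, K)))
Mul(Add(-15, Function('B')(Add(-3, -2))), Function('o')(2, -1)) = Mul(Add(-15, Add(-2, Mul(-1, Add(-3, -2)))), 8) = Mul(Add(-15, Add(-2, Mul(-1, -5))), 8) = Mul(Add(-15, Add(-2, 5)), 8) = Mul(Add(-15, 3), 8) = Mul(-12, 8) = -96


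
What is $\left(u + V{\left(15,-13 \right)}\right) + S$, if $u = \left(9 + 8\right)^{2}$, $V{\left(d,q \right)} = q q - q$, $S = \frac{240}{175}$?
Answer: $\frac{16533}{35} \approx 472.37$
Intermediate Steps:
$S = \frac{48}{35}$ ($S = 240 \cdot \frac{1}{175} = \frac{48}{35} \approx 1.3714$)
$V{\left(d,q \right)} = q^{2} - q$
$u = 289$ ($u = 17^{2} = 289$)
$\left(u + V{\left(15,-13 \right)}\right) + S = \left(289 - 13 \left(-1 - 13\right)\right) + \frac{48}{35} = \left(289 - -182\right) + \frac{48}{35} = \left(289 + 182\right) + \frac{48}{35} = 471 + \frac{48}{35} = \frac{16533}{35}$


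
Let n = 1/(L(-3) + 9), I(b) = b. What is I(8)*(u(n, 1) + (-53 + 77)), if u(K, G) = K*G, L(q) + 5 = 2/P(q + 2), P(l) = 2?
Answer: 968/5 ≈ 193.60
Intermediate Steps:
L(q) = -4 (L(q) = -5 + 2/2 = -5 + 2*(½) = -5 + 1 = -4)
n = ⅕ (n = 1/(-4 + 9) = 1/5 = ⅕ ≈ 0.20000)
u(K, G) = G*K
I(8)*(u(n, 1) + (-53 + 77)) = 8*(1*(⅕) + (-53 + 77)) = 8*(⅕ + 24) = 8*(121/5) = 968/5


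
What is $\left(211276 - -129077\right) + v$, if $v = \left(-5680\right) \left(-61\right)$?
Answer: $686833$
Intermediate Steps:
$v = 346480$
$\left(211276 - -129077\right) + v = \left(211276 - -129077\right) + 346480 = \left(211276 + 129077\right) + 346480 = 340353 + 346480 = 686833$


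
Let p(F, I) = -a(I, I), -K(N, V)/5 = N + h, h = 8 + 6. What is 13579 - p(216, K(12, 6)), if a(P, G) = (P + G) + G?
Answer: 13189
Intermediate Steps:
a(P, G) = P + 2*G (a(P, G) = (G + P) + G = P + 2*G)
h = 14
K(N, V) = -70 - 5*N (K(N, V) = -5*(N + 14) = -5*(14 + N) = -70 - 5*N)
p(F, I) = -3*I (p(F, I) = -(I + 2*I) = -3*I)
13579 - p(216, K(12, 6)) = 13579 - (-3)*(-70 - 5*12) = 13579 - (-3)*(-70 - 60) = 13579 - (-3)*(-130) = 13579 - 1*390 = 13579 - 390 = 13189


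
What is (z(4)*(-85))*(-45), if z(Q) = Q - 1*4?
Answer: 0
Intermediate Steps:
z(Q) = -4 + Q (z(Q) = Q - 4 = -4 + Q)
(z(4)*(-85))*(-45) = ((-4 + 4)*(-85))*(-45) = (0*(-85))*(-45) = 0*(-45) = 0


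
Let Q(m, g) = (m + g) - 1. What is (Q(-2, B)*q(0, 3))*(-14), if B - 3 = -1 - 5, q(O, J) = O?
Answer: 0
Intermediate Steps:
B = -3 (B = 3 + (-1 - 5) = 3 - 6 = -3)
Q(m, g) = -1 + g + m (Q(m, g) = (g + m) - 1 = -1 + g + m)
(Q(-2, B)*q(0, 3))*(-14) = ((-1 - 3 - 2)*0)*(-14) = -6*0*(-14) = 0*(-14) = 0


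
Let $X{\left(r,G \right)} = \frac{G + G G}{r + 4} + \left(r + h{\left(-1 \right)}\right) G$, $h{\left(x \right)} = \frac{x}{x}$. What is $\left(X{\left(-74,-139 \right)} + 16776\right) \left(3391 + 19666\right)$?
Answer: $\frac{21505586698}{35} \approx 6.1445 \cdot 10^{8}$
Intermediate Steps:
$h{\left(x \right)} = 1$
$X{\left(r,G \right)} = G \left(1 + r\right) + \frac{G + G^{2}}{4 + r}$ ($X{\left(r,G \right)} = \frac{G + G G}{r + 4} + \left(r + 1\right) G = \frac{G + G^{2}}{4 + r} + \left(1 + r\right) G = \frac{G + G^{2}}{4 + r} + G \left(1 + r\right) = G \left(1 + r\right) + \frac{G + G^{2}}{4 + r}$)
$\left(X{\left(-74,-139 \right)} + 16776\right) \left(3391 + 19666\right) = \left(- \frac{139 \left(5 - 139 + \left(-74\right)^{2} + 5 \left(-74\right)\right)}{4 - 74} + 16776\right) \left(3391 + 19666\right) = \left(- \frac{139 \left(5 - 139 + 5476 - 370\right)}{-70} + 16776\right) 23057 = \left(\left(-139\right) \left(- \frac{1}{70}\right) 4972 + 16776\right) 23057 = \left(\frac{345554}{35} + 16776\right) 23057 = \frac{932714}{35} \cdot 23057 = \frac{21505586698}{35}$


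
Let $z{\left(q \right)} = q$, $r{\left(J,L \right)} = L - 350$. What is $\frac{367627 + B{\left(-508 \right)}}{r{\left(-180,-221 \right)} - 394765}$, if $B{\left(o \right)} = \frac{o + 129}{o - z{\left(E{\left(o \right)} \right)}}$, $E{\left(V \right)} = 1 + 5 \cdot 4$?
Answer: $- \frac{97237531}{104566372} \approx -0.92991$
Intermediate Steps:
$E{\left(V \right)} = 21$ ($E{\left(V \right)} = 1 + 20 = 21$)
$r{\left(J,L \right)} = -350 + L$
$B{\left(o \right)} = \frac{129 + o}{-21 + o}$ ($B{\left(o \right)} = \frac{o + 129}{o - 21} = \frac{129 + o}{o - 21} = \frac{129 + o}{-21 + o}$)
$\frac{367627 + B{\left(-508 \right)}}{r{\left(-180,-221 \right)} - 394765} = \frac{367627 + \frac{129 - 508}{-21 - 508}}{\left(-350 - 221\right) - 394765} = \frac{367627 + \frac{1}{-529} \left(-379\right)}{-571 - 394765} = \frac{367627 - - \frac{379}{529}}{-395336} = \left(367627 + \frac{379}{529}\right) \left(- \frac{1}{395336}\right) = \frac{194475062}{529} \left(- \frac{1}{395336}\right) = - \frac{97237531}{104566372}$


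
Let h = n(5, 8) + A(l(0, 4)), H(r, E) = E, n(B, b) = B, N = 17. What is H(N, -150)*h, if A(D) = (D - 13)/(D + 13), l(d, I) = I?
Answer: -11400/17 ≈ -670.59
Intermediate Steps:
A(D) = (-13 + D)/(13 + D)
h = 76/17 (h = 5 + (-13 + 4)/(13 + 4) = 5 - 9/17 = 76/17 ≈ 4.4706)
H(N, -150)*h = -150*76/17 = -11400/17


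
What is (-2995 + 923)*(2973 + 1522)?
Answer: -9313640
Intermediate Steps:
(-2995 + 923)*(2973 + 1522) = -2072*4495 = -9313640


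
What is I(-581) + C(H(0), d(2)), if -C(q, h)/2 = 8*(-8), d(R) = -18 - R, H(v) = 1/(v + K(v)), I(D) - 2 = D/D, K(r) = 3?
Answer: 131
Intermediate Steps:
I(D) = 3 (I(D) = 2 + D/D = 2 + 1 = 3)
H(v) = 1/(3 + v) (H(v) = 1/(v + 3) = 1/(3 + v))
C(q, h) = 128 (C(q, h) = -16*(-8) = -2*(-64) = 128)
I(-581) + C(H(0), d(2)) = 3 + 128 = 131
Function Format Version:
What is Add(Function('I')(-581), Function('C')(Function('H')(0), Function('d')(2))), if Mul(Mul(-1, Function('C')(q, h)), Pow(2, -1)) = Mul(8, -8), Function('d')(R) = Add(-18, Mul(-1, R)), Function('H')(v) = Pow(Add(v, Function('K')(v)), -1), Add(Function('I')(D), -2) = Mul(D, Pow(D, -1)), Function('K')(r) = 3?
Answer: 131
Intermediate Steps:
Function('I')(D) = 3 (Function('I')(D) = Add(2, Mul(D, Pow(D, -1))) = Add(2, 1) = 3)
Function('H')(v) = Pow(Add(3, v), -1) (Function('H')(v) = Pow(Add(v, 3), -1) = Pow(Add(3, v), -1))
Function('C')(q, h) = 128 (Function('C')(q, h) = Mul(-2, Mul(8, -8)) = Mul(-2, -64) = 128)
Add(Function('I')(-581), Function('C')(Function('H')(0), Function('d')(2))) = Add(3, 128) = 131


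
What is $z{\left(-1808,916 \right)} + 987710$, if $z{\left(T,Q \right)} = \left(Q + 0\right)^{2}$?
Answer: $1826766$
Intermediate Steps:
$z{\left(T,Q \right)} = Q^{2}$
$z{\left(-1808,916 \right)} + 987710 = 916^{2} + 987710 = 839056 + 987710 = 1826766$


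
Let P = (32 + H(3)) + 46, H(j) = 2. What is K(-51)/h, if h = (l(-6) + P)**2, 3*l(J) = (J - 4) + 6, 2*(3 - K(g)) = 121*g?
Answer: 55593/111392 ≈ 0.49908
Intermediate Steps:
K(g) = 3 - 121*g/2
l(J) = 2/3 + J/3 (l(J) = ((J - 4) + 6)/3 = ((-4 + J) + 6)/3 = (2 + J)/3 = 2/3 + J/3)
P = 80 (P = (32 + 2) + 46 = 34 + 46 = 80)
h = 55696/9 (h = ((2/3 + (1/3)*(-6)) + 80)**2 = ((2/3 - 2) + 80)**2 = (-4/3 + 80)**2 = (236/3)**2 = 55696/9 ≈ 6188.4)
K(-51)/h = (3 - 121/2*(-51))/(55696/9) = (3 + 6171/2)*(9/55696) = (6177/2)*(9/55696) = 55593/111392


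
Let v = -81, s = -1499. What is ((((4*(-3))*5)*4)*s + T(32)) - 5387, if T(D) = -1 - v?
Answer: 354453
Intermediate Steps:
T(D) = 80 (T(D) = -1 - 1*(-81) = -1 + 81 = 80)
((((4*(-3))*5)*4)*s + T(32)) - 5387 = ((((4*(-3))*5)*4)*(-1499) + 80) - 5387 = ((-12*5*4)*(-1499) + 80) - 5387 = (-60*4*(-1499) + 80) - 5387 = (-240*(-1499) + 80) - 5387 = (359760 + 80) - 5387 = 359840 - 5387 = 354453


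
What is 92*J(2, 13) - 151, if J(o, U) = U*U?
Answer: 15397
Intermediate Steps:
J(o, U) = U²
92*J(2, 13) - 151 = 92*13² - 151 = 92*169 - 151 = 15548 - 151 = 15397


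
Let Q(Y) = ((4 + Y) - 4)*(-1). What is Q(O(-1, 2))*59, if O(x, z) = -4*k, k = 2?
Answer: 472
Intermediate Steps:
O(x, z) = -8 (O(x, z) = -4*2 = -8)
Q(Y) = -Y (Q(Y) = Y*(-1) = -Y)
Q(O(-1, 2))*59 = -1*(-8)*59 = 8*59 = 472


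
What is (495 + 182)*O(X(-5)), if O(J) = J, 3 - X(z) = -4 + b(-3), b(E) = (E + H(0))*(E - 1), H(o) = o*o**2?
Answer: -3385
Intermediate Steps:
H(o) = o**3
b(E) = E*(-1 + E) (b(E) = (E + 0**3)*(E - 1) = (E + 0)*(-1 + E) = E*(-1 + E))
X(z) = -5 (X(z) = 3 - (-4 - 3*(-1 - 3)) = 3 - (-4 - 3*(-4)) = 3 - (-4 + 12) = 3 - 1*8 = 3 - 8 = -5)
(495 + 182)*O(X(-5)) = (495 + 182)*(-5) = 677*(-5) = -3385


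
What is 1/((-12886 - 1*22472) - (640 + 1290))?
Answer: -1/37288 ≈ -2.6818e-5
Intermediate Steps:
1/((-12886 - 1*22472) - (640 + 1290)) = 1/((-12886 - 22472) - 1*1930) = 1/(-35358 - 1930) = 1/(-37288) = -1/37288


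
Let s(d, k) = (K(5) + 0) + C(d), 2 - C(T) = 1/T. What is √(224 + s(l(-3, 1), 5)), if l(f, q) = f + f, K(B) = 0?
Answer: √8142/6 ≈ 15.039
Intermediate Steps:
l(f, q) = 2*f
C(T) = 2 - 1/T
s(d, k) = 2 - 1/d (s(d, k) = (0 + 0) + (2 - 1/d) = 0 + (2 - 1/d) = 2 - 1/d)
√(224 + s(l(-3, 1), 5)) = √(224 + (2 - 1/(2*(-3)))) = √(224 + (2 - 1/(-6))) = √(224 + (2 - 1*(-⅙))) = √(224 + (2 + ⅙)) = √(224 + 13/6) = √(1357/6) = √8142/6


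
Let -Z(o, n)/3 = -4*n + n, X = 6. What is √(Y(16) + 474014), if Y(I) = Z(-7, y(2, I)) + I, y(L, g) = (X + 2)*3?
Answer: 3*√52694 ≈ 688.66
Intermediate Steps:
y(L, g) = 24 (y(L, g) = (6 + 2)*3 = 8*3 = 24)
Z(o, n) = 9*n (Z(o, n) = -3*(-4*n + n) = -(-9)*n = 9*n)
Y(I) = 216 + I (Y(I) = 9*24 + I = 216 + I)
√(Y(16) + 474014) = √((216 + 16) + 474014) = √(232 + 474014) = √474246 = 3*√52694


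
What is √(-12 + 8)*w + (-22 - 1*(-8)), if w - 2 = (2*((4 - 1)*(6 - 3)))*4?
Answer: -14 + 148*I ≈ -14.0 + 148.0*I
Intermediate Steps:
w = 74 (w = 2 + (2*((4 - 1)*(6 - 3)))*4 = 2 + (2*(3*3))*4 = 2 + (2*9)*4 = 2 + 18*4 = 2 + 72 = 74)
√(-12 + 8)*w + (-22 - 1*(-8)) = √(-12 + 8)*74 + (-22 - 1*(-8)) = √(-4)*74 + (-22 + 8) = (2*I)*74 - 14 = 148*I - 14 = -14 + 148*I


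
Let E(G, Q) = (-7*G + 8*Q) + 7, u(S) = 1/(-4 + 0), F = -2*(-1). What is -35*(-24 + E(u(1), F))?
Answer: -105/4 ≈ -26.250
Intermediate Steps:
F = 2
u(S) = -1/4 (u(S) = 1/(-4) = -1/4)
E(G, Q) = 7 - 7*G + 8*Q
-35*(-24 + E(u(1), F)) = -35*(-24 + (7 - 7*(-1/4) + 8*2)) = -35*(-24 + (7 + 7/4 + 16)) = -35*(-24 + 99/4) = -35*3/4 = -105/4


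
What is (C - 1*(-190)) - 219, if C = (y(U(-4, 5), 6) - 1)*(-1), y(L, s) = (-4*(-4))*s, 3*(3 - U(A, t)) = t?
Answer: -124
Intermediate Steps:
U(A, t) = 3 - t/3
y(L, s) = 16*s
C = -95 (C = (16*6 - 1)*(-1) = (96 - 1)*(-1) = 95*(-1) = -95)
(C - 1*(-190)) - 219 = (-95 - 1*(-190)) - 219 = (-95 + 190) - 219 = 95 - 219 = -124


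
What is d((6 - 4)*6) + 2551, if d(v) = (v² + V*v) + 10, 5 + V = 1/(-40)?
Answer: 26447/10 ≈ 2644.7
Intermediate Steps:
V = -201/40 (V = -5 + 1/(-40) = -5 - 1/40 = -201/40 ≈ -5.0250)
d(v) = 10 + v² - 201*v/40 (d(v) = (v² - 201*v/40) + 10 = 10 + v² - 201*v/40)
d((6 - 4)*6) + 2551 = (10 + ((6 - 4)*6)² - 201*(6 - 4)*6/40) + 2551 = (10 + (2*6)² - 201*6/20) + 2551 = (10 + 12² - 201/40*12) + 2551 = (10 + 144 - 603/10) + 2551 = 937/10 + 2551 = 26447/10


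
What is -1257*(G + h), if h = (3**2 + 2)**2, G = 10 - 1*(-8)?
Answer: -174723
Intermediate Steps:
G = 18 (G = 10 + 8 = 18)
h = 121 (h = (9 + 2)**2 = 11**2 = 121)
-1257*(G + h) = -1257*(18 + 121) = -1257*139 = -174723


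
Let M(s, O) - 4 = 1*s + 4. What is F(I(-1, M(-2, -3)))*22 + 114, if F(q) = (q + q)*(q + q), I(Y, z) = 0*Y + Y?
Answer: 202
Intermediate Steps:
M(s, O) = 8 + s (M(s, O) = 4 + (1*s + 4) = 4 + (s + 4) = 4 + (4 + s) = 8 + s)
I(Y, z) = Y (I(Y, z) = 0 + Y = Y)
F(q) = 4*q**2 (F(q) = (2*q)*(2*q) = 4*q**2)
F(I(-1, M(-2, -3)))*22 + 114 = (4*(-1)**2)*22 + 114 = (4*1)*22 + 114 = 4*22 + 114 = 88 + 114 = 202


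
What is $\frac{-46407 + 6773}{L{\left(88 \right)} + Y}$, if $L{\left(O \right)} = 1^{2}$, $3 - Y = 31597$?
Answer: $\frac{39634}{31593} \approx 1.2545$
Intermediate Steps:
$Y = -31594$ ($Y = 3 - 31597 = -31594$)
$L{\left(O \right)} = 1$
$\frac{-46407 + 6773}{L{\left(88 \right)} + Y} = \frac{-46407 + 6773}{1 - 31594} = - \frac{39634}{-31593} = \left(-39634\right) \left(- \frac{1}{31593}\right) = \frac{39634}{31593}$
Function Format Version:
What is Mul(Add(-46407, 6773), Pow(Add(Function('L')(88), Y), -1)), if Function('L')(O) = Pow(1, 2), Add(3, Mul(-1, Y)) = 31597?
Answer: Rational(39634, 31593) ≈ 1.2545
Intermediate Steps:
Y = -31594 (Y = Add(3, Mul(-1, 31597)) = Add(3, -31597) = -31594)
Function('L')(O) = 1
Mul(Add(-46407, 6773), Pow(Add(Function('L')(88), Y), -1)) = Mul(Add(-46407, 6773), Pow(Add(1, -31594), -1)) = Mul(-39634, Pow(-31593, -1)) = Mul(-39634, Rational(-1, 31593)) = Rational(39634, 31593)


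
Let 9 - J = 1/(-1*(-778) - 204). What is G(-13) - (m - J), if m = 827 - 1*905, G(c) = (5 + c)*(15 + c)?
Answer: 40753/574 ≈ 70.998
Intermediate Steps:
J = 5165/574 (J = 9 - 1/(-1*(-778) - 204) = 9 - 1/(778 - 204) = 9 - 1/574 = 5165/574 ≈ 8.9983)
m = -78 (m = 827 - 905 = -78)
G(-13) - (m - J) = (75 + (-13)² + 20*(-13)) - (-78 - 1*5165/574) = (75 + 169 - 260) - (-78 - 5165/574) = -16 - 1*(-49937/574) = -16 + 49937/574 = 40753/574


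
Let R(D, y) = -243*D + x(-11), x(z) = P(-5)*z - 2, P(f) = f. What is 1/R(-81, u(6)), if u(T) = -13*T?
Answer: 1/19736 ≈ 5.0669e-5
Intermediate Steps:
x(z) = -2 - 5*z (x(z) = -5*z - 2 = -2 - 5*z)
R(D, y) = 53 - 243*D (R(D, y) = -243*D + (-2 - 5*(-11)) = -243*D + (-2 + 55) = -243*D + 53 = 53 - 243*D)
1/R(-81, u(6)) = 1/(53 - 243*(-81)) = 1/(53 + 19683) = 1/19736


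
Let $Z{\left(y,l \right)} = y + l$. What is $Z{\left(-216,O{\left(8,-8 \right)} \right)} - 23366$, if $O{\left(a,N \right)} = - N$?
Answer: $-23574$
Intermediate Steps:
$Z{\left(y,l \right)} = l + y$
$Z{\left(-216,O{\left(8,-8 \right)} \right)} - 23366 = \left(\left(-1\right) \left(-8\right) - 216\right) - 23366 = \left(8 - 216\right) - 23366 = -208 - 23366 = -23574$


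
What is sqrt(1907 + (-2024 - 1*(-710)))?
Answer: sqrt(593) ≈ 24.352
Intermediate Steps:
sqrt(1907 + (-2024 - 1*(-710))) = sqrt(1907 + (-2024 + 710)) = sqrt(1907 - 1314) = sqrt(593)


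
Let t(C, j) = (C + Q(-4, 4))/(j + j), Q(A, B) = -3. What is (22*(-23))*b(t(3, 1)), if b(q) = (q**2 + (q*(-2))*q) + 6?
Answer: -3036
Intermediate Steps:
t(C, j) = (-3 + C)/(2*j) (t(C, j) = (C - 3)/(j + j) = (-3 + C)/((2*j)) = (-3 + C)*(1/(2*j)) = (-3 + C)/(2*j))
b(q) = 6 - q**2 (b(q) = (q**2 + (-2*q)*q) + 6 = (q**2 - 2*q**2) + 6 = -q**2 + 6 = 6 - q**2)
(22*(-23))*b(t(3, 1)) = (22*(-23))*(6 - ((1/2)*(-3 + 3)/1)**2) = -506*(6 - ((1/2)*1*0)**2) = -506*(6 - 1*0**2) = -506*(6 - 1*0) = -506*(6 + 0) = -506*6 = -3036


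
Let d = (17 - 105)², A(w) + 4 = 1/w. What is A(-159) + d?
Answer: 1230659/159 ≈ 7740.0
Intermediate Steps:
A(w) = -4 + 1/w
d = 7744 (d = (-88)² = 7744)
A(-159) + d = (-4 + 1/(-159)) + 7744 = (-4 - 1/159) + 7744 = -637/159 + 7744 = 1230659/159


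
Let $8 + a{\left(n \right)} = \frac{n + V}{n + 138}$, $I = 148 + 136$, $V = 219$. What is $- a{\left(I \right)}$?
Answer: $\frac{2873}{422} \approx 6.8081$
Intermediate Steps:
$I = 284$
$a{\left(n \right)} = -8 + \frac{219 + n}{138 + n}$ ($a{\left(n \right)} = -8 + \frac{n + 219}{n + 138} = -8 + \frac{219 + n}{138 + n}$)
$- a{\left(I \right)} = - \frac{-885 - 1988}{138 + 284} = - \frac{-885 - 1988}{422} = - \frac{-2873}{422} = \left(-1\right) \left(- \frac{2873}{422}\right) = \frac{2873}{422}$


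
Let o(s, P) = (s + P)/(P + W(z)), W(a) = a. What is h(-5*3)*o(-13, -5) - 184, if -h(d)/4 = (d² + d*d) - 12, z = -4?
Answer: -3688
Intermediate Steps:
o(s, P) = (P + s)/(-4 + P) (o(s, P) = (s + P)/(P - 4) = (P + s)/(-4 + P))
h(d) = 48 - 8*d² (h(d) = -4*((d² + d*d) - 12) = -4*((d² + d²) - 12) = -4*(2*d² - 12) = -4*(-12 + 2*d²) = 48 - 8*d²)
h(-5*3)*o(-13, -5) - 184 = (48 - 8*(-5*3)²)*((-5 - 13)/(-4 - 5)) - 184 = (48 - 8*(-15)²)*(-18/(-9)) - 184 = (48 - 8*225)*(-⅑*(-18)) - 184 = (48 - 1800)*2 - 184 = -1752*2 - 184 = -3504 - 184 = -3688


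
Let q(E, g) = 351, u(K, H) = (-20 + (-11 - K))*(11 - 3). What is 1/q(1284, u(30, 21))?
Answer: 1/351 ≈ 0.0028490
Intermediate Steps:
u(K, H) = -248 - 8*K (u(K, H) = (-31 - K)*8 = -248 - 8*K)
1/q(1284, u(30, 21)) = 1/351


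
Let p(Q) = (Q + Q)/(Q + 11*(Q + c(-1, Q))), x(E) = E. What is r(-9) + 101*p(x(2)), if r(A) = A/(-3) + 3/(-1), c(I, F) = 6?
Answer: 202/45 ≈ 4.4889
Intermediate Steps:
r(A) = -3 - A/3 (r(A) = A*(-⅓) + 3*(-1) = -A/3 - 3 = -3 - A/3)
p(Q) = 2*Q/(66 + 12*Q) (p(Q) = (Q + Q)/(Q + 11*(Q + 6)) = (2*Q)/(Q + 11*(6 + Q)) = (2*Q)/(Q + (66 + 11*Q)) = (2*Q)/(66 + 12*Q) = 2*Q/(66 + 12*Q))
r(-9) + 101*p(x(2)) = (-3 - ⅓*(-9)) + 101*((⅓)*2/(11 + 2*2)) = (-3 + 3) + 101*((⅓)*2/(11 + 4)) = 0 + 101*((⅓)*2/15) = 0 + 101*((⅓)*2*(1/15)) = 0 + 101*(2/45) = 0 + 202/45 = 202/45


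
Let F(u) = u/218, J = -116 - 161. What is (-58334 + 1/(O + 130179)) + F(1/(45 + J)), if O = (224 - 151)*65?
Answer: -99516582273791/1705979056 ≈ -58334.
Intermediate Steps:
O = 4745 (O = 73*65 = 4745)
J = -277
F(u) = u/218 (F(u) = u*(1/218) = u/218)
(-58334 + 1/(O + 130179)) + F(1/(45 + J)) = (-58334 + 1/(4745 + 130179)) + 1/(218*(45 - 277)) = (-58334 + 1/134924) + (1/218)/(-232) = (-58334 + 1/134924) + (1/218)*(-1/232) = -7870656615/134924 - 1/50576 = -99516582273791/1705979056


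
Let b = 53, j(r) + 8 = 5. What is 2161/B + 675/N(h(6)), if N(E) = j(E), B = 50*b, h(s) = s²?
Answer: -594089/2650 ≈ -224.18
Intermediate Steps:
j(r) = -3 (j(r) = -8 + 5 = -3)
B = 2650 (B = 50*53 = 2650)
N(E) = -3
2161/B + 675/N(h(6)) = 2161/2650 + 675/(-3) = 2161*(1/2650) + 675*(-⅓) = 2161/2650 - 225 = -594089/2650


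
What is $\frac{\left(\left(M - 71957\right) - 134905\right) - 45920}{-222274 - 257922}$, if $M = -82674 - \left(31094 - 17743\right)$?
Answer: $\frac{348807}{480196} \approx 0.72639$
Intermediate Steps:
$M = -96025$ ($M = -82674 - 13351 = -96025$)
$\frac{\left(\left(M - 71957\right) - 134905\right) - 45920}{-222274 - 257922} = \frac{\left(\left(-96025 - 71957\right) - 134905\right) - 45920}{-222274 - 257922} = \frac{\left(-167982 - 134905\right) - 45920}{-480196} = \left(-302887 - 45920\right) \left(- \frac{1}{480196}\right) = \left(-348807\right) \left(- \frac{1}{480196}\right) = \frac{348807}{480196}$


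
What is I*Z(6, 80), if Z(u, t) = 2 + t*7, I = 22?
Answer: 12364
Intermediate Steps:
Z(u, t) = 2 + 7*t
I*Z(6, 80) = 22*(2 + 7*80) = 22*(2 + 560) = 22*562 = 12364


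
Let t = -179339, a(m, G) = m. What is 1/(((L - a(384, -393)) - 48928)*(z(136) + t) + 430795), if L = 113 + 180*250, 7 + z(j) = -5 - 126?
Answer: 1/754054718 ≈ 1.3262e-9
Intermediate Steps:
z(j) = -138 (z(j) = -7 + (-5 - 126) = -7 - 131 = -138)
L = 45113 (L = 113 + 45000 = 45113)
1/(((L - a(384, -393)) - 48928)*(z(136) + t) + 430795) = 1/(((45113 - 1*384) - 48928)*(-138 - 179339) + 430795) = 1/(((45113 - 384) - 48928)*(-179477) + 430795) = 1/((44729 - 48928)*(-179477) + 430795) = 1/(-4199*(-179477) + 430795) = 1/(753623923 + 430795) = 1/754054718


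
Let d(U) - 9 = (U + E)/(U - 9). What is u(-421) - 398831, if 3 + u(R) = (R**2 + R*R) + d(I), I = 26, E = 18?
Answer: -753787/17 ≈ -44340.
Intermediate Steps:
d(U) = 9 + (18 + U)/(-9 + U) (d(U) = 9 + (U + 18)/(U - 9) = 9 + (18 + U)/(-9 + U))
u(R) = 146/17 + 2*R**2 (u(R) = -3 + ((R**2 + R*R) + (-63 + 10*26)/(-9 + 26)) = -3 + ((R**2 + R**2) + (-63 + 260)/17) = -3 + (2*R**2 + (1/17)*197) = -3 + (2*R**2 + 197/17) = -3 + (197/17 + 2*R**2) = 146/17 + 2*R**2)
u(-421) - 398831 = (146/17 + 2*(-421)**2) - 398831 = (146/17 + 2*177241) - 398831 = (146/17 + 354482) - 398831 = 6026340/17 - 398831 = -753787/17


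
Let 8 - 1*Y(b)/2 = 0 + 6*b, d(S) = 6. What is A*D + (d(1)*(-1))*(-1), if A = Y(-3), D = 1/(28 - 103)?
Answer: 398/75 ≈ 5.3067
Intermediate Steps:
Y(b) = 16 - 12*b (Y(b) = 16 - 2*(0 + 6*b) = 16 - 12*b)
D = -1/75 (D = 1/(-75) = -1/75 ≈ -0.013333)
A = 52 (A = 16 - 12*(-3) = 16 + 36 = 52)
A*D + (d(1)*(-1))*(-1) = 52*(-1/75) + (6*(-1))*(-1) = -52/75 - 6*(-1) = -52/75 + 6 = 398/75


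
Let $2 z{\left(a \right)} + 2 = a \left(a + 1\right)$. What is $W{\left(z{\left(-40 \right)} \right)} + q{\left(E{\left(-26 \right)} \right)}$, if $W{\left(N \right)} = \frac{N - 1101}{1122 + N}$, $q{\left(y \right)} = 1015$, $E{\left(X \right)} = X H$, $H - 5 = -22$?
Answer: $\frac{1929193}{1901} \approx 1014.8$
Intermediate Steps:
$H = -17$ ($H = 5 - 22 = -17$)
$z{\left(a \right)} = -1 + \frac{a \left(1 + a\right)}{2}$ ($z{\left(a \right)} = -1 + \frac{a \left(a + 1\right)}{2} = -1 + \frac{a \left(1 + a\right)}{2}$)
$E{\left(X \right)} = - 17 X$ ($E{\left(X \right)} = X \left(-17\right) = - 17 X$)
$W{\left(N \right)} = \frac{-1101 + N}{1122 + N}$
$W{\left(z{\left(-40 \right)} \right)} + q{\left(E{\left(-26 \right)} \right)} = \frac{-1101 + \left(-1 + \frac{1}{2} \left(-40\right) + \frac{\left(-40\right)^{2}}{2}\right)}{1122 + \left(-1 + \frac{1}{2} \left(-40\right) + \frac{\left(-40\right)^{2}}{2}\right)} + 1015 = \frac{-1101 - -779}{1122 - -779} + 1015 = \frac{-1101 + 779}{1122 + 779} + 1015 = \frac{1}{1901} \left(-322\right) + 1015 = - \frac{322}{1901} + 1015 = \frac{1929193}{1901}$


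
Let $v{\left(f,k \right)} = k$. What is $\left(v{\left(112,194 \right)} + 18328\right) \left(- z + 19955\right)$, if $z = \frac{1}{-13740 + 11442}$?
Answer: $\frac{141559296417}{383} \approx 3.6961 \cdot 10^{8}$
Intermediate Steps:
$z = - \frac{1}{2298}$ ($z = \frac{1}{-2298} = - \frac{1}{2298} \approx -0.00043516$)
$\left(v{\left(112,194 \right)} + 18328\right) \left(- z + 19955\right) = \left(194 + 18328\right) \left(\left(-1\right) \left(- \frac{1}{2298}\right) + 19955\right) = 18522 \left(\frac{1}{2298} + 19955\right) = 18522 \cdot \frac{45856591}{2298} = \frac{141559296417}{383}$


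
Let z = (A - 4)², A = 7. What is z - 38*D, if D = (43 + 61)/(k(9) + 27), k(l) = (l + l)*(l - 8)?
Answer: -3547/45 ≈ -78.822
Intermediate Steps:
k(l) = 2*l*(-8 + l) (k(l) = (2*l)*(-8 + l) = 2*l*(-8 + l))
D = 104/45 (D = (43 + 61)/(2*9*(-8 + 9) + 27) = 104/(2*9*1 + 27) = 104/(18 + 27) = 104/45 ≈ 2.3111)
z = 9 (z = (7 - 4)² = 3² = 9)
z - 38*D = 9 - 38*104/45 = 9 - 3952/45 = -3547/45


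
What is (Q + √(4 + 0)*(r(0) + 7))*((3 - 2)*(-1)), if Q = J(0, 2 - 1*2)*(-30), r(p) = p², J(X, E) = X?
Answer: -14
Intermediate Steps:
Q = 0 (Q = 0*(-30) = 0)
(Q + √(4 + 0)*(r(0) + 7))*((3 - 2)*(-1)) = (0 + √(4 + 0)*(0² + 7))*((3 - 2)*(-1)) = (0 + √4*(0 + 7))*(1*(-1)) = (0 + 2*7)*(-1) = (0 + 14)*(-1) = 14*(-1) = -14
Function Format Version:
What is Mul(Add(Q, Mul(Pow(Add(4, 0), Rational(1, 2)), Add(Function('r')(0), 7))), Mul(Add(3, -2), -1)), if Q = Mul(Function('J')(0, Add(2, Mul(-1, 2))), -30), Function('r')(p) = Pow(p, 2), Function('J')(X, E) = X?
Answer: -14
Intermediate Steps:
Q = 0 (Q = Mul(0, -30) = 0)
Mul(Add(Q, Mul(Pow(Add(4, 0), Rational(1, 2)), Add(Function('r')(0), 7))), Mul(Add(3, -2), -1)) = Mul(Add(0, Mul(Pow(Add(4, 0), Rational(1, 2)), Add(Pow(0, 2), 7))), Mul(Add(3, -2), -1)) = Mul(Add(0, Mul(Pow(4, Rational(1, 2)), Add(0, 7))), Mul(1, -1)) = Mul(Add(0, Mul(2, 7)), -1) = Mul(Add(0, 14), -1) = Mul(14, -1) = -14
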